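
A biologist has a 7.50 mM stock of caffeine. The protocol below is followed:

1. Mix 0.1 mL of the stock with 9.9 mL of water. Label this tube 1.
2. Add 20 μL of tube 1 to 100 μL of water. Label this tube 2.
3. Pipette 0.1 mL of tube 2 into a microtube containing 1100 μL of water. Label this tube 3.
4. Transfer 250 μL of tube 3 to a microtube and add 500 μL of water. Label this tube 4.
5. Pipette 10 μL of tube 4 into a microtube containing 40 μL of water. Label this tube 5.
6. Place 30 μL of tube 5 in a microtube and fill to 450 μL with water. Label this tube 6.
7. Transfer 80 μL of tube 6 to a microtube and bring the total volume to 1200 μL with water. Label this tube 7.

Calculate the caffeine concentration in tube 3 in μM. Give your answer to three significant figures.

Step 1: 0.1 mL + 9.9 mL = 10 mL total → factor 10/0.1 = 100
Step 2: 20 μL + 100 μL = 120 μL total → factor 120/20 = 6
Step 3: 0.1 mL + 1100 μL = 1.2 mL total → factor 1.2/0.1 = 12
Dilution factor through tube 3 = 100 × 6 × 12 = 7200
[tube 3] = 7.50 mM / 7200 = 0.001042 mM = 1.04 μM

1.04 μM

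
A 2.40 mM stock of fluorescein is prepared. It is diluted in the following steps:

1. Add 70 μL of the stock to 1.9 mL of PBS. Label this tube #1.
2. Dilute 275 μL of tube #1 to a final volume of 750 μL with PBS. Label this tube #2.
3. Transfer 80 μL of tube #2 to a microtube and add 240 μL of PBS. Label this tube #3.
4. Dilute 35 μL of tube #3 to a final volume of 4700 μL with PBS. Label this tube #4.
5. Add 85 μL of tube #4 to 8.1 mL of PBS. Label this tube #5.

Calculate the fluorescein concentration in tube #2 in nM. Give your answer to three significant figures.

Step 1: 70 μL + 1.9 mL = 1970 μL total → factor 1970/70 = 28.143
Step 2: 275 μL brought to 750 μL → factor 750/275 = 2.7273
Dilution factor through tube #2 = 28.143 × 2.7273 = 76.753
[tube #2] = 2.40 mM / 76.753 = 0.03127 mM = 3.13 × 10^4 nM

3.13 × 10^4 nM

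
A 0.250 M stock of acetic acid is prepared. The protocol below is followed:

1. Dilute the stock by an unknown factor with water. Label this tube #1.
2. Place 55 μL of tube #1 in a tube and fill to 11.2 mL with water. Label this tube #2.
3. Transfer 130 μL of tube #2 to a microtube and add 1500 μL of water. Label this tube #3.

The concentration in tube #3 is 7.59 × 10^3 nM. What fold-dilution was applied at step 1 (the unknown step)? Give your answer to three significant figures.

Step 1: unknown factor x
Step 2: 55 μL brought to 11.2 mL → factor 11200/55 = 203.64
Step 3: 130 μL + 1500 μL = 1630 μL total → factor 1630/130 = 12.538
Product of known-step factors = 2553.3
Overall factor = 0.250 M / (7.59 × 10^3 nM) = 32938
x = 32938 / 2553.3 = 12.9

12.9-fold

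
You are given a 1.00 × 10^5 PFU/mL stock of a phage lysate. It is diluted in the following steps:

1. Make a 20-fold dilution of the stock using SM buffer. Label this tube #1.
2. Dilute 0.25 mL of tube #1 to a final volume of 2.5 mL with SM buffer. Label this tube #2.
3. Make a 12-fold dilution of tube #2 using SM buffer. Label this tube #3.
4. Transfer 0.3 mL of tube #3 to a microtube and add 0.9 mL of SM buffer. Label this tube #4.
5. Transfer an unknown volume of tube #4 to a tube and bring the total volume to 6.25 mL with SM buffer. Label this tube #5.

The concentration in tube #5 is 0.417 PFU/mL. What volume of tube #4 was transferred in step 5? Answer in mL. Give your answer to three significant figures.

Step 1: 20-fold → factor 20
Step 2: 0.25 mL brought to 2.5 mL → factor 2.5/0.25 = 10
Step 3: 12-fold → factor 12
Step 4: 0.3 mL + 0.9 mL = 1.2 mL total → factor 1.2/0.3 = 4
Step 5: v brought to 6.25 mL → factor = 6.25 mL/v
Product of known-step factors = 9600
Overall factor = 1.00 × 10^5 PFU/mL / (0.417 PFU/mL) = 2.3981 × 10^5
Step-5 factor = 2.3981 × 10^5 / 9600 = 24.98
v = 6.25 mL / 24.98 = 0.250 mL

0.250 mL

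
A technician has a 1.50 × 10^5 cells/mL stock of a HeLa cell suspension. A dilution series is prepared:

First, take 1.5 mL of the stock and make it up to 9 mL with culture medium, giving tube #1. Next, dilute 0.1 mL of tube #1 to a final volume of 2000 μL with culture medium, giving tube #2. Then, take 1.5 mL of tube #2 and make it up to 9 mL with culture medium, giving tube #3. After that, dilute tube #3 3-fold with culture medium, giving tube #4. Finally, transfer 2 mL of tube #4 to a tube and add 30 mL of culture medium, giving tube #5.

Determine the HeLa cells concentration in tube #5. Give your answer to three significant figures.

4.34 cells/mL

Step 1: 1.5 mL brought to 9 mL → factor 9/1.5 = 6
Step 2: 0.1 mL brought to 2000 μL → factor 2/0.1 = 20
Step 3: 1.5 mL brought to 9 mL → factor 9/1.5 = 6
Step 4: 3-fold → factor 3
Step 5: 2 mL + 30 mL = 32 mL total → factor 32/2 = 16
Overall dilution factor = 6 × 20 × 6 × 3 × 16 = 34560
Final = 1.50 × 10^5 cells/mL / 34560 = 4.34 cells/mL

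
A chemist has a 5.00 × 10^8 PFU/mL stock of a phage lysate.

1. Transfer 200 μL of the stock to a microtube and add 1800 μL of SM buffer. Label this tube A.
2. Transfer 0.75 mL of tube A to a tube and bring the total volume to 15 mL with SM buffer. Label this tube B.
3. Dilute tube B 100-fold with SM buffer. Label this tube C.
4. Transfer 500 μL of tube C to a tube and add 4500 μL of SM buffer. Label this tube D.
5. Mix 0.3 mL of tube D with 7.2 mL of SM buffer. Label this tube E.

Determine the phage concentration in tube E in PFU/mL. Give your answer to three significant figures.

100 PFU/mL

Step 1: 200 μL + 1800 μL = 2000 μL total → factor 2000/200 = 10
Step 2: 0.75 mL brought to 15 mL → factor 15/0.75 = 20
Step 3: 100-fold → factor 100
Step 4: 500 μL + 4500 μL = 5000 μL total → factor 5000/500 = 10
Step 5: 0.3 mL + 7.2 mL = 7.5 mL total → factor 7.5/0.3 = 25
Overall dilution factor = 10 × 20 × 100 × 10 × 25 = 5 × 10^6
Final = 5.00 × 10^8 PFU/mL / 5 × 10^6 = 100 PFU/mL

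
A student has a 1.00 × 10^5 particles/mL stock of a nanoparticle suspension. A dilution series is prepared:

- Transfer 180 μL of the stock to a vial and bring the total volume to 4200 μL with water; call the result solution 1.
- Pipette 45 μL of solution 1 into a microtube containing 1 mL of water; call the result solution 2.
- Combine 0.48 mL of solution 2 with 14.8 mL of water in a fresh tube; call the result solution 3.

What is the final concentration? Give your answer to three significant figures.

Step 1: 180 μL brought to 4200 μL → factor 4200/180 = 23.333
Step 2: 45 μL + 1 mL = 1045 μL total → factor 1045/45 = 23.222
Step 3: 0.48 mL + 14.8 mL = 15.28 mL total → factor 15.28/0.48 = 31.833
Overall dilution factor = 23.333 × 23.222 × 31.833 = 17249
Final = 1.00 × 10^5 particles/mL / 17249 = 5.80 particles/mL

5.80 particles/mL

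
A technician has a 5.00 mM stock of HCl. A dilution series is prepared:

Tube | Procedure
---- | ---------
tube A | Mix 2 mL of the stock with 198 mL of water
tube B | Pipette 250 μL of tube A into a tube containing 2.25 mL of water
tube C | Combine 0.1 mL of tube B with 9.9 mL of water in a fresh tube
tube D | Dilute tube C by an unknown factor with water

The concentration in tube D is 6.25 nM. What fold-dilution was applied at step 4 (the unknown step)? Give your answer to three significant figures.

8.00-fold

Step 1: 2 mL + 198 mL = 200 mL total → factor 200/2 = 100
Step 2: 250 μL + 2.25 mL = 2500 μL total → factor 2500/250 = 10
Step 3: 0.1 mL + 9.9 mL = 10 mL total → factor 10/0.1 = 100
Step 4: unknown factor x
Product of known-step factors = 1 × 10^5
Overall factor = 5.00 mM / (6.25 nM) = 8 × 10^5
x = 8 × 10^5 / 1 × 10^5 = 8.00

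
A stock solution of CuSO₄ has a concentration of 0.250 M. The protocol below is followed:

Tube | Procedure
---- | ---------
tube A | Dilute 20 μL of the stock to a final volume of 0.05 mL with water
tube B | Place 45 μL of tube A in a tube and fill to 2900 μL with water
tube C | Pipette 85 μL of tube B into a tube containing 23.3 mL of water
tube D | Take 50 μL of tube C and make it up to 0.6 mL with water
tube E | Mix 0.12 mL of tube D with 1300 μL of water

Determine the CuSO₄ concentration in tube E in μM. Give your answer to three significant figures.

0.0397 μM

Step 1: 20 μL brought to 0.05 mL → factor 50/20 = 2.5
Step 2: 45 μL brought to 2900 μL → factor 2900/45 = 64.444
Step 3: 85 μL + 23.3 mL = 23385 μL total → factor 23385/85 = 275.12
Step 4: 50 μL brought to 0.6 mL → factor 600/50 = 12
Step 5: 0.12 mL + 1300 μL = 1.42 mL total → factor 1.42/0.12 = 11.833
Overall dilution factor = 2.5 × 64.444 × 275.12 × 12 × 11.833 = 6.2941 × 10^6
Final = 0.250 M / 6.2941 × 10^6 = 3.972 × 10^-8 M = 0.0397 μM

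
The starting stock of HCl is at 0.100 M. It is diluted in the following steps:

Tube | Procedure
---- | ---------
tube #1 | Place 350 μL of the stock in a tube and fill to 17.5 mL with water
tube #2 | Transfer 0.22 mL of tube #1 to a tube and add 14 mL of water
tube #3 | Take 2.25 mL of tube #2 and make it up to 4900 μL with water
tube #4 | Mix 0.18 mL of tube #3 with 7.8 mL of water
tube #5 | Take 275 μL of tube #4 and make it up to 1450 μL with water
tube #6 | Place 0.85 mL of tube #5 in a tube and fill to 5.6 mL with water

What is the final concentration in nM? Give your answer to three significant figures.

9.23 nM

Step 1: 350 μL brought to 17.5 mL → factor 17500/350 = 50
Step 2: 0.22 mL + 14 mL = 14.22 mL total → factor 14.22/0.22 = 64.636
Step 3: 2.25 mL brought to 4900 μL → factor 4.9/2.25 = 2.1778
Step 4: 0.18 mL + 7.8 mL = 7.98 mL total → factor 7.98/0.18 = 44.333
Step 5: 275 μL brought to 1450 μL → factor 1450/275 = 5.2727
Step 6: 0.85 mL brought to 5.6 mL → factor 5.6/0.85 = 6.5882
Overall dilution factor = 50 × 64.636 × 2.1778 × 44.333 × 5.2727 × 6.5882 = 1.0839 × 10^7
Final = 0.100 M / 1.0839 × 10^7 = 9.226 × 10^-9 M = 9.23 nM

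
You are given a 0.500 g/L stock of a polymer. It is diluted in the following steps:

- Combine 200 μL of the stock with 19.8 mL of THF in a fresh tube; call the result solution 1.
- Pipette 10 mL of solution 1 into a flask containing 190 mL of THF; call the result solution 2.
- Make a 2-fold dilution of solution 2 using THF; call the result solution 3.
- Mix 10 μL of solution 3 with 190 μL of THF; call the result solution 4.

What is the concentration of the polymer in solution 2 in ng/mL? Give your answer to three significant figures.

Step 1: 200 μL + 19.8 mL = 20000 μL total → factor 20000/200 = 100
Step 2: 10 mL + 190 mL = 200 mL total → factor 200/10 = 20
Dilution factor through solution 2 = 100 × 20 = 2000
[solution 2] = 0.500 g/L / 2000 = 0.0002500 g/L = 250 ng/mL

250 ng/mL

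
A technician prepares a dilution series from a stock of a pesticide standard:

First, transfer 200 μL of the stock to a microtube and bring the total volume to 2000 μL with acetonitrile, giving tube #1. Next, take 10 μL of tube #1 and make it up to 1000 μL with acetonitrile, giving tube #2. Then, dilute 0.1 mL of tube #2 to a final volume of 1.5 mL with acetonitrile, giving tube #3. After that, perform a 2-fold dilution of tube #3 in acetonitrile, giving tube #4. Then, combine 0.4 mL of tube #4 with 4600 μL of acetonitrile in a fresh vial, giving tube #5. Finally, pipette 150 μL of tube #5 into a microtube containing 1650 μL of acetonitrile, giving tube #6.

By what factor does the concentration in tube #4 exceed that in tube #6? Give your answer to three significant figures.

150

Step 1: 200 μL brought to 2000 μL → factor 2000/200 = 10
Step 2: 10 μL brought to 1000 μL → factor 1000/10 = 100
Step 3: 0.1 mL brought to 1.5 mL → factor 1.5/0.1 = 15
Step 4: 2-fold → factor 2
Step 5: 0.4 mL + 4600 μL = 5 mL total → factor 5/0.4 = 12.5
Step 6: 150 μL + 1650 μL = 1800 μL total → factor 1800/150 = 12
Dilution factor to tube #4 = 30000; to tube #6 = 4.5 × 10^6
[tube #4]/[tube #6] = (factor to tube #6)/(factor to tube #4) = 4.5 × 10^6/30000 = 150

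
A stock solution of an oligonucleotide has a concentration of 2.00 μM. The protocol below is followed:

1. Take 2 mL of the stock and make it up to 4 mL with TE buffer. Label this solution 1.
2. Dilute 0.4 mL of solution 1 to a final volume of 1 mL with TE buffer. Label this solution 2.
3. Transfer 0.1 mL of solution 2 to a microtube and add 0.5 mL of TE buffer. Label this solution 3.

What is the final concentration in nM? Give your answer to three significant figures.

Step 1: 2 mL brought to 4 mL → factor 4/2 = 2
Step 2: 0.4 mL brought to 1 mL → factor 1/0.4 = 2.5
Step 3: 0.1 mL + 0.5 mL = 0.6 mL total → factor 0.6/0.1 = 6
Overall dilution factor = 2 × 2.5 × 6 = 30
Final = 2.00 μM / 30 = 0.06667 μM = 66.7 nM

66.7 nM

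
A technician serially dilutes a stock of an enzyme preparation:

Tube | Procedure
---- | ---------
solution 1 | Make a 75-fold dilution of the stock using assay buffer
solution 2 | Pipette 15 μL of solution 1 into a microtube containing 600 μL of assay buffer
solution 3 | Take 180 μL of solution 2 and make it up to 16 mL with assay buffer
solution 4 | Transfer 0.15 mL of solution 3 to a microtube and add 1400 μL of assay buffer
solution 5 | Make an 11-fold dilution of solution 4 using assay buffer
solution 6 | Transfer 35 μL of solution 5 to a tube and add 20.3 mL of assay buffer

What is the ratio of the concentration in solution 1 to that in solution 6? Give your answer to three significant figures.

Step 1: 75-fold → factor 75
Step 2: 15 μL + 600 μL = 615 μL total → factor 615/15 = 41
Step 3: 180 μL brought to 16 mL → factor 16000/180 = 88.889
Step 4: 0.15 mL + 1400 μL = 1.55 mL total → factor 1.55/0.15 = 10.333
Step 5: 11-fold → factor 11
Step 6: 35 μL + 20.3 mL = 20335 μL total → factor 20335/35 = 581
Dilution factor to solution 1 = 75; to solution 6 = 1.8051 × 10^10
[solution 1]/[solution 6] = (factor to solution 6)/(factor to solution 1) = 1.8051 × 10^10/75 = 2.41 × 10^8

2.41 × 10^8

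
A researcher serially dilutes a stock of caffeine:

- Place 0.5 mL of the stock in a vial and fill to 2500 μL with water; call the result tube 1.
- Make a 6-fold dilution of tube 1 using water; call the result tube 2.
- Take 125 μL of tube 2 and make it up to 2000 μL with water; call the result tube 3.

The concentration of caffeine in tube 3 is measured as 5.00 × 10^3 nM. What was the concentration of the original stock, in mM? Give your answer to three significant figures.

Step 1: 0.5 mL brought to 2500 μL → factor 2.5/0.5 = 5
Step 2: 6-fold → factor 6
Step 3: 125 μL brought to 2000 μL → factor 2000/125 = 16
Overall dilution factor = 5 × 6 × 16 = 480
Stock = 5.00 × 10^3 nM × 480 = 2.400 × 10^6 nM = 2.40 mM

2.40 mM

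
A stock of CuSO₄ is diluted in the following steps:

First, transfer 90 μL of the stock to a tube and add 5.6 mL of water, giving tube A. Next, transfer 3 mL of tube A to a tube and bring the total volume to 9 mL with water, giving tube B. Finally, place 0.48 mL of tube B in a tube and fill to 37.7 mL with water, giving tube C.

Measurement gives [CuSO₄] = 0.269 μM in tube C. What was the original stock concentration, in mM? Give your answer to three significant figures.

Step 1: 90 μL + 5.6 mL = 5690 μL total → factor 5690/90 = 63.222
Step 2: 3 mL brought to 9 mL → factor 9/3 = 3
Step 3: 0.48 mL brought to 37.7 mL → factor 37.7/0.48 = 78.542
Overall dilution factor = 63.222 × 3 × 78.542 = 14897
Stock = 0.269 μM × 14897 = 4007 μM = 4.01 mM

4.01 mM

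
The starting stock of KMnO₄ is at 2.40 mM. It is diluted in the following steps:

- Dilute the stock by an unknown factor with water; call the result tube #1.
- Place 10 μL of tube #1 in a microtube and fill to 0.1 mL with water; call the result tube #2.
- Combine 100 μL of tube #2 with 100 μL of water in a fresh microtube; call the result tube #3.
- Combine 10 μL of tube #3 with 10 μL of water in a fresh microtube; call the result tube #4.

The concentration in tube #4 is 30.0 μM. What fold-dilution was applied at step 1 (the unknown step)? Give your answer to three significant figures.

Step 1: unknown factor x
Step 2: 10 μL brought to 0.1 mL → factor 100/10 = 10
Step 3: 100 μL + 100 μL = 200 μL total → factor 200/100 = 2
Step 4: 10 μL + 10 μL = 20 μL total → factor 20/10 = 2
Product of known-step factors = 40
Overall factor = 2.40 mM / (30.0 μM) = 80
x = 80 / 40 = 2.00

2.00-fold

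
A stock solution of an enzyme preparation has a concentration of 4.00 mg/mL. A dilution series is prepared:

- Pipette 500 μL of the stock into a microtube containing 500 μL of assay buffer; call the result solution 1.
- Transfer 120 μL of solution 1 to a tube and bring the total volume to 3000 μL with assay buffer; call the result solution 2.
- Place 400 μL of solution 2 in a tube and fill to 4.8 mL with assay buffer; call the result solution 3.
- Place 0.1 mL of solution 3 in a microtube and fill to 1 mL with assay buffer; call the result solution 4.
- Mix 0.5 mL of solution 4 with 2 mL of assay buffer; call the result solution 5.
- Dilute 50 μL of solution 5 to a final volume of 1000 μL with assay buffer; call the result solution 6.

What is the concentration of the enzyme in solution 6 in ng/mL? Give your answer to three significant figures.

Step 1: 500 μL + 500 μL = 1000 μL total → factor 1000/500 = 2
Step 2: 120 μL brought to 3000 μL → factor 3000/120 = 25
Step 3: 400 μL brought to 4.8 mL → factor 4800/400 = 12
Step 4: 0.1 mL brought to 1 mL → factor 1/0.1 = 10
Step 5: 0.5 mL + 2 mL = 2.5 mL total → factor 2.5/0.5 = 5
Step 6: 50 μL brought to 1000 μL → factor 1000/50 = 20
Overall dilution factor = 2 × 25 × 12 × 10 × 5 × 20 = 6 × 10^5
Final = 4.00 mg/mL / 6 × 10^5 = 6.667 × 10^-6 mg/mL = 6.67 ng/mL

6.67 ng/mL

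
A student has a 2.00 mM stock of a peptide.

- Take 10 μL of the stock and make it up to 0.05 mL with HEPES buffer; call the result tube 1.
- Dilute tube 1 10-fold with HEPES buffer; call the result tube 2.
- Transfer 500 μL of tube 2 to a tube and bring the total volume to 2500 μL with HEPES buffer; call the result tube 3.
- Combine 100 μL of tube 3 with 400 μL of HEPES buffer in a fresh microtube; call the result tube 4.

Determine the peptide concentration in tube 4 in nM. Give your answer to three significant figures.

1.60 × 10^3 nM

Step 1: 10 μL brought to 0.05 mL → factor 50/10 = 5
Step 2: 10-fold → factor 10
Step 3: 500 μL brought to 2500 μL → factor 2500/500 = 5
Step 4: 100 μL + 400 μL = 500 μL total → factor 500/100 = 5
Overall dilution factor = 5 × 10 × 5 × 5 = 1250
Final = 2.00 mM / 1250 = 0.001600 mM = 1.60 × 10^3 nM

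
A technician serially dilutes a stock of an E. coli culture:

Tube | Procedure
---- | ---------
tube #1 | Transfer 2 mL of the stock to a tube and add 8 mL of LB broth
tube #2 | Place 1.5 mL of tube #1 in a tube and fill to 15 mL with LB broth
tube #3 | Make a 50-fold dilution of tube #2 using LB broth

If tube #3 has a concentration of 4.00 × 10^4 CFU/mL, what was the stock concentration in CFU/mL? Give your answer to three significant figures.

1.00 × 10^8 CFU/mL

Step 1: 2 mL + 8 mL = 10 mL total → factor 10/2 = 5
Step 2: 1.5 mL brought to 15 mL → factor 15/1.5 = 10
Step 3: 50-fold → factor 50
Overall dilution factor = 5 × 10 × 50 = 2500
Stock = 4.00 × 10^4 CFU/mL × 2500 = 1.00 × 10^8 CFU/mL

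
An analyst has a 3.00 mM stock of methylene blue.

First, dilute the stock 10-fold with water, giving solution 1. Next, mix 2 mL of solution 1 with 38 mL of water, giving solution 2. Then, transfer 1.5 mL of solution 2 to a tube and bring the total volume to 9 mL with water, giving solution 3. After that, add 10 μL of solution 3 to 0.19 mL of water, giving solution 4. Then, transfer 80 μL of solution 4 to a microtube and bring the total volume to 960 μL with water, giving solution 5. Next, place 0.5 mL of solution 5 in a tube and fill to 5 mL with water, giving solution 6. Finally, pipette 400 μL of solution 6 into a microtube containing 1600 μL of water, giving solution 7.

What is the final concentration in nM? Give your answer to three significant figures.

Step 1: 10-fold → factor 10
Step 2: 2 mL + 38 mL = 40 mL total → factor 40/2 = 20
Step 3: 1.5 mL brought to 9 mL → factor 9/1.5 = 6
Step 4: 10 μL + 0.19 mL = 200 μL total → factor 200/10 = 20
Step 5: 80 μL brought to 960 μL → factor 960/80 = 12
Step 6: 0.5 mL brought to 5 mL → factor 5/0.5 = 10
Step 7: 400 μL + 1600 μL = 2000 μL total → factor 2000/400 = 5
Overall dilution factor = 10 × 20 × 6 × 20 × 12 × 10 × 5 = 1.44 × 10^7
Final = 3.00 mM / 1.44 × 10^7 = 2.083 × 10^-7 mM = 0.208 nM

0.208 nM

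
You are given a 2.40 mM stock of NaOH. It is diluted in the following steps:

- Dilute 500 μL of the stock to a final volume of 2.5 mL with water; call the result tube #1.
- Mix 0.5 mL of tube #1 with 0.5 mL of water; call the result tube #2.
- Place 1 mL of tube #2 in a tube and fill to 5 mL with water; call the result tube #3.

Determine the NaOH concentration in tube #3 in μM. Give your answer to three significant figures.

Step 1: 500 μL brought to 2.5 mL → factor 2500/500 = 5
Step 2: 0.5 mL + 0.5 mL = 1 mL total → factor 1/0.5 = 2
Step 3: 1 mL brought to 5 mL → factor 5/1 = 5
Overall dilution factor = 5 × 2 × 5 = 50
Final = 2.40 mM / 50 = 0.04800 mM = 48.0 μM

48.0 μM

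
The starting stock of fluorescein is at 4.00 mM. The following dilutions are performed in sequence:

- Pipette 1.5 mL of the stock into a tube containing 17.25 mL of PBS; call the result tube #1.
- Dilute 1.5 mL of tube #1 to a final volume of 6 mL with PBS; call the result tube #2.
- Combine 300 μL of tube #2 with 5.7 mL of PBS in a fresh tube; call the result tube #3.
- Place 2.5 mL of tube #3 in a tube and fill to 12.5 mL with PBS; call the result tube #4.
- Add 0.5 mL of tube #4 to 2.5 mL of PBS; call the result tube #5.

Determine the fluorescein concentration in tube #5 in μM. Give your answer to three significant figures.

Step 1: 1.5 mL + 17.25 mL = 18.75 mL total → factor 18.75/1.5 = 12.5
Step 2: 1.5 mL brought to 6 mL → factor 6/1.5 = 4
Step 3: 300 μL + 5.7 mL = 6000 μL total → factor 6000/300 = 20
Step 4: 2.5 mL brought to 12.5 mL → factor 12.5/2.5 = 5
Step 5: 0.5 mL + 2.5 mL = 3 mL total → factor 3/0.5 = 6
Overall dilution factor = 12.5 × 4 × 20 × 5 × 6 = 30000
Final = 4.00 mM / 30000 = 0.0001333 mM = 0.133 μM

0.133 μM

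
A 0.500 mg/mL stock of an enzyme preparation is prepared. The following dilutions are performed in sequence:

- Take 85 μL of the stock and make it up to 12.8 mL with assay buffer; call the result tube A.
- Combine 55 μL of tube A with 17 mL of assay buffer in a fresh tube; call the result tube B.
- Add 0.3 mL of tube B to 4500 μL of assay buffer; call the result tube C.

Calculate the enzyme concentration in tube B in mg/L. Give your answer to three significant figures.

Step 1: 85 μL brought to 12.8 mL → factor 12800/85 = 150.59
Step 2: 55 μL + 17 mL = 17055 μL total → factor 17055/55 = 310.09
Dilution factor through tube B = 150.59 × 310.09 = 46696
[tube B] = 0.500 mg/mL / 46696 = 1.071 × 10^-5 mg/mL = 0.0107 mg/L

0.0107 mg/L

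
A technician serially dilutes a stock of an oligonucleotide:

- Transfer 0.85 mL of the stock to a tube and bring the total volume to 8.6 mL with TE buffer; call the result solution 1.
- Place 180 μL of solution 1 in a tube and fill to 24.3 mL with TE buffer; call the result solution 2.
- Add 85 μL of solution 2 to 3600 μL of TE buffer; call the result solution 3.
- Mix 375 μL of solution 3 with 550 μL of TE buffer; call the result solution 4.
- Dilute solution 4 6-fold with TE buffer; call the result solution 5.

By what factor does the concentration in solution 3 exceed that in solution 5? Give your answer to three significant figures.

Step 1: 0.85 mL brought to 8.6 mL → factor 8.6/0.85 = 10.118
Step 2: 180 μL brought to 24.3 mL → factor 24300/180 = 135
Step 3: 85 μL + 3600 μL = 3685 μL total → factor 3685/85 = 43.353
Step 4: 375 μL + 550 μL = 925 μL total → factor 925/375 = 2.4667
Step 5: 6-fold → factor 6
Dilution factor to solution 3 = 59215; to solution 5 = 8.7638 × 10^5
[solution 3]/[solution 5] = (factor to solution 5)/(factor to solution 3) = 8.7638 × 10^5/59215 = 14.8

14.8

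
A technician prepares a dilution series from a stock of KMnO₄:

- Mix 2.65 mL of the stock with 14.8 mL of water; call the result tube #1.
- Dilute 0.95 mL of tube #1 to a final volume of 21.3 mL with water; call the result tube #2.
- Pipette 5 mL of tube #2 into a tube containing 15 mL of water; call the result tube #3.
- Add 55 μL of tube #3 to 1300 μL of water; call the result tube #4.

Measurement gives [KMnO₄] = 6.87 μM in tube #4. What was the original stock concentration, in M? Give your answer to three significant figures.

0.100 M

Step 1: 2.65 mL + 14.8 mL = 17.45 mL total → factor 17.45/2.65 = 6.5849
Step 2: 0.95 mL brought to 21.3 mL → factor 21.3/0.95 = 22.421
Step 3: 5 mL + 15 mL = 20 mL total → factor 20/5 = 4
Step 4: 55 μL + 1300 μL = 1355 μL total → factor 1355/55 = 24.636
Overall dilution factor = 6.5849 × 22.421 × 4 × 24.636 = 14549
Stock = 6.87 μM × 14549 = 9.995 × 10^4 μM = 0.100 M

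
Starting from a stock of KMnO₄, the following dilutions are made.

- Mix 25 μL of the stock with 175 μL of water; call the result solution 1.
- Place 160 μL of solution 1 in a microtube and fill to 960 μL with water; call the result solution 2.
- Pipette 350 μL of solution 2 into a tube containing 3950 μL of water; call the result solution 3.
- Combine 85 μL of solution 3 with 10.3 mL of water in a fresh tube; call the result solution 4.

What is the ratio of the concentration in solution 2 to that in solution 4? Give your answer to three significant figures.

Step 1: 25 μL + 175 μL = 200 μL total → factor 200/25 = 8
Step 2: 160 μL brought to 960 μL → factor 960/160 = 6
Step 3: 350 μL + 3950 μL = 4300 μL total → factor 4300/350 = 12.286
Step 4: 85 μL + 10.3 mL = 10385 μL total → factor 10385/85 = 122.18
Dilution factor to solution 2 = 48; to solution 4 = 72049
[solution 2]/[solution 4] = (factor to solution 4)/(factor to solution 2) = 72049/48 = 1.50 × 10^3

1.50 × 10^3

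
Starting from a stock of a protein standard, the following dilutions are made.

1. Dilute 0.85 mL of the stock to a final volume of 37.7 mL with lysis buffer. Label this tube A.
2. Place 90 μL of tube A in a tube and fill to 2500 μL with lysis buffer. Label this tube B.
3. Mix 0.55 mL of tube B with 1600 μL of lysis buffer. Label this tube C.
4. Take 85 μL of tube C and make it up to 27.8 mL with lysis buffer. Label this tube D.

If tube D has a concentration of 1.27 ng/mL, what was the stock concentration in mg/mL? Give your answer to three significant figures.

Step 1: 0.85 mL brought to 37.7 mL → factor 37.7/0.85 = 44.353
Step 2: 90 μL brought to 2500 μL → factor 2500/90 = 27.778
Step 3: 0.55 mL + 1600 μL = 2.15 mL total → factor 2.15/0.55 = 3.9091
Step 4: 85 μL brought to 27.8 mL → factor 27800/85 = 327.06
Overall dilution factor = 44.353 × 27.778 × 3.9091 × 327.06 = 1.5751 × 10^6
Stock = 1.27 ng/mL × 1.5751 × 10^6 = 2.000 × 10^6 ng/mL = 2.00 mg/mL

2.00 mg/mL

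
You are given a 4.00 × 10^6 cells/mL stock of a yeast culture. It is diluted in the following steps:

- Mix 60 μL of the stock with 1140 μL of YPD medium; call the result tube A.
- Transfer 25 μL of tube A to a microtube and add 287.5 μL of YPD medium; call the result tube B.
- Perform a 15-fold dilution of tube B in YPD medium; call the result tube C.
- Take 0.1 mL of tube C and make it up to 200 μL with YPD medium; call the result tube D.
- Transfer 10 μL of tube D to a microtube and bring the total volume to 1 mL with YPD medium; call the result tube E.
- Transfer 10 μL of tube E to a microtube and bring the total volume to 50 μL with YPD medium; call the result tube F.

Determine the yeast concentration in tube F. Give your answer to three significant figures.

1.07 cells/mL

Step 1: 60 μL + 1140 μL = 1200 μL total → factor 1200/60 = 20
Step 2: 25 μL + 287.5 μL = 312.5 μL total → factor 312.5/25 = 12.5
Step 3: 15-fold → factor 15
Step 4: 0.1 mL brought to 200 μL → factor 0.2/0.1 = 2
Step 5: 10 μL brought to 1 mL → factor 1000/10 = 100
Step 6: 10 μL brought to 50 μL → factor 50/10 = 5
Overall dilution factor = 20 × 12.5 × 15 × 2 × 100 × 5 = 3.75 × 10^6
Final = 4.00 × 10^6 cells/mL / 3.75 × 10^6 = 1.07 cells/mL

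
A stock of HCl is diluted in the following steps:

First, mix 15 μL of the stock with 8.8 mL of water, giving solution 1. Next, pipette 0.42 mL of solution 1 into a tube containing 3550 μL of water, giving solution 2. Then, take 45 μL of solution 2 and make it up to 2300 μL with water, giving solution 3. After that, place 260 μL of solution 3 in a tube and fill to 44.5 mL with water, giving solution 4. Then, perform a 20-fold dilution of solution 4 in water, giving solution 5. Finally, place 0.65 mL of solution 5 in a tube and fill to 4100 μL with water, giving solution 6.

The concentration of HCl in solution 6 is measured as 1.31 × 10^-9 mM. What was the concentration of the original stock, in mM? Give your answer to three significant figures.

Step 1: 15 μL + 8.8 mL = 8815 μL total → factor 8815/15 = 587.67
Step 2: 0.42 mL + 3550 μL = 3.97 mL total → factor 3.97/0.42 = 9.4524
Step 3: 45 μL brought to 2300 μL → factor 2300/45 = 51.111
Step 4: 260 μL brought to 44.5 mL → factor 44500/260 = 171.15
Step 5: 20-fold → factor 20
Step 6: 0.65 mL brought to 4100 μL → factor 4.1/0.65 = 6.3077
Overall dilution factor = 587.67 × 9.4524 × 51.111 × 171.15 × 20 × 6.3077 = 6.1302 × 10^9
Stock = 1.31 × 10^-9 mM × 6.1302 × 10^9 = 8.03 mM

8.03 mM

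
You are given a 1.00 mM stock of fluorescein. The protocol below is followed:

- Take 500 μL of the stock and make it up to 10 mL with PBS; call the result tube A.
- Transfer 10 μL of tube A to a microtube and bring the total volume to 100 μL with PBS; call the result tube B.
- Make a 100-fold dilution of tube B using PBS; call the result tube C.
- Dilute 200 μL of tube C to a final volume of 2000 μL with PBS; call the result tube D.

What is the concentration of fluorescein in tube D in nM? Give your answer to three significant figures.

5.00 nM

Step 1: 500 μL brought to 10 mL → factor 10000/500 = 20
Step 2: 10 μL brought to 100 μL → factor 100/10 = 10
Step 3: 100-fold → factor 100
Step 4: 200 μL brought to 2000 μL → factor 2000/200 = 10
Overall dilution factor = 20 × 10 × 100 × 10 = 2 × 10^5
Final = 1.00 mM / 2 × 10^5 = 5.000 × 10^-6 mM = 5.00 nM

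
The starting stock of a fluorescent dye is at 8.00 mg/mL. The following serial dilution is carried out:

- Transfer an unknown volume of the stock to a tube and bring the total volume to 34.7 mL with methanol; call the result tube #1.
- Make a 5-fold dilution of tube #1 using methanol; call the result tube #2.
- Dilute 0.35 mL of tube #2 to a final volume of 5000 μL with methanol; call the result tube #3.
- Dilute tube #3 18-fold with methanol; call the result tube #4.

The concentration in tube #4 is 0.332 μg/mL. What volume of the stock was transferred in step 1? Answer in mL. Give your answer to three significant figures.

1.85 mL

Step 1: v brought to 34.7 mL → factor = 34.7 mL/v
Step 2: 5-fold → factor 5
Step 3: 0.35 mL brought to 5000 μL → factor 5/0.35 = 14.286
Step 4: 18-fold → factor 18
Product of known-step factors = 1285.7
Overall factor = 8.00 mg/mL / (0.332 μg/mL) = 24096
Step-1 factor = 24096 / 1285.7 = 18.742
v = 34.7 mL / 18.742 = 1.85 mL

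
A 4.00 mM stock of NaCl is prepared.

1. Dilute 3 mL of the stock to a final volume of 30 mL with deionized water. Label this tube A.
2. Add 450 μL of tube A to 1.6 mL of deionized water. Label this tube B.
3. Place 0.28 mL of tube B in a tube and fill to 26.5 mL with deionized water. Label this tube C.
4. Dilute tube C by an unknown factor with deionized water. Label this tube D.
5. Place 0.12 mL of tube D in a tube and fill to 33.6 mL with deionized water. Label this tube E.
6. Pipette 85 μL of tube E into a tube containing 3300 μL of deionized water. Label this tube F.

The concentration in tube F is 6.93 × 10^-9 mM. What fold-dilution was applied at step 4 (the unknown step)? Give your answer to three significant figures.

12.0-fold

Step 1: 3 mL brought to 30 mL → factor 30/3 = 10
Step 2: 450 μL + 1.6 mL = 2050 μL total → factor 2050/450 = 4.5556
Step 3: 0.28 mL brought to 26.5 mL → factor 26.5/0.28 = 94.643
Step 4: unknown factor x
Step 5: 0.12 mL brought to 33.6 mL → factor 33.6/0.12 = 280
Step 6: 85 μL + 3300 μL = 3385 μL total → factor 3385/85 = 39.824
Product of known-step factors = 4.8076 × 10^7
Overall factor = 4.00 mM / (6.93 × 10^-9 mM) = 5.772 × 10^8
x = 5.772 × 10^8 / 4.8076 × 10^7 = 12.0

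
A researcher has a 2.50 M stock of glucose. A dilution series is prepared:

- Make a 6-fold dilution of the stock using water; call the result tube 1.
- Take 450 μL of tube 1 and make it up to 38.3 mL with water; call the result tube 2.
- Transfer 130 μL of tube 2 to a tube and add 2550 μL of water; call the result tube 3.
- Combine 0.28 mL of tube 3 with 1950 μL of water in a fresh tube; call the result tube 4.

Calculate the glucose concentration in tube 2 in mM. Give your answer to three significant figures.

4.90 mM

Step 1: 6-fold → factor 6
Step 2: 450 μL brought to 38.3 mL → factor 38300/450 = 85.111
Dilution factor through tube 2 = 6 × 85.111 = 510.67
[tube 2] = 2.50 M / 510.67 = 0.004896 M = 4.90 mM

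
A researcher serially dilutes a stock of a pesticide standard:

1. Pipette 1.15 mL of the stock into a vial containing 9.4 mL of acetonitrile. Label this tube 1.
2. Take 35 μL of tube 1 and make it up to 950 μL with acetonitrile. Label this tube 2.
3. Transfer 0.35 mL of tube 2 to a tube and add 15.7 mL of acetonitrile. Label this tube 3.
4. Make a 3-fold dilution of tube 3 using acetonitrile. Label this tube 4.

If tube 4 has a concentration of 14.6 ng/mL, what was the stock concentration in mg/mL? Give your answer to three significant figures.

0.500 mg/mL

Step 1: 1.15 mL + 9.4 mL = 10.55 mL total → factor 10.55/1.15 = 9.1739
Step 2: 35 μL brought to 950 μL → factor 950/35 = 27.143
Step 3: 0.35 mL + 15.7 mL = 16.05 mL total → factor 16.05/0.35 = 45.857
Step 4: 3-fold → factor 3
Overall dilution factor = 9.1739 × 27.143 × 45.857 × 3 = 34256
Stock = 14.6 ng/mL × 34256 = 5.001 × 10^5 ng/mL = 0.500 mg/mL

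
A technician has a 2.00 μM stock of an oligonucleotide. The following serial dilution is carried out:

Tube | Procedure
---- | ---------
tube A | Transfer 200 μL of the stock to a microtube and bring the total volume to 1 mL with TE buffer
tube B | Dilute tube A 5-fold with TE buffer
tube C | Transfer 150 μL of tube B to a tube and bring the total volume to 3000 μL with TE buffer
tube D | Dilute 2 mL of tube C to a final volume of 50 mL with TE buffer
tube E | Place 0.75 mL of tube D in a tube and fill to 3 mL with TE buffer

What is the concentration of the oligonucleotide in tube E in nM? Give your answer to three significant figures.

Step 1: 200 μL brought to 1 mL → factor 1000/200 = 5
Step 2: 5-fold → factor 5
Step 3: 150 μL brought to 3000 μL → factor 3000/150 = 20
Step 4: 2 mL brought to 50 mL → factor 50/2 = 25
Step 5: 0.75 mL brought to 3 mL → factor 3/0.75 = 4
Dilution factor through tube E = 5 × 5 × 20 × 25 × 4 = 50000
[tube E] = 2.00 μM / 50000 = 4.000 × 10^-5 μM = 0.0400 nM

0.0400 nM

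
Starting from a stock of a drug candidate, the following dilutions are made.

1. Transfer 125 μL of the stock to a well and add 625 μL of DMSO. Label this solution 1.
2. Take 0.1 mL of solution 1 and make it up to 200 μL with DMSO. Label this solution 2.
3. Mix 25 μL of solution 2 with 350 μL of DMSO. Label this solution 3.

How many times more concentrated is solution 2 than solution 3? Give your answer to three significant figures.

Step 1: 125 μL + 625 μL = 750 μL total → factor 750/125 = 6
Step 2: 0.1 mL brought to 200 μL → factor 0.2/0.1 = 2
Step 3: 25 μL + 350 μL = 375 μL total → factor 375/25 = 15
Dilution factor to solution 2 = 12; to solution 3 = 180
[solution 2]/[solution 3] = (factor to solution 3)/(factor to solution 2) = 180/12 = 15.0

15.0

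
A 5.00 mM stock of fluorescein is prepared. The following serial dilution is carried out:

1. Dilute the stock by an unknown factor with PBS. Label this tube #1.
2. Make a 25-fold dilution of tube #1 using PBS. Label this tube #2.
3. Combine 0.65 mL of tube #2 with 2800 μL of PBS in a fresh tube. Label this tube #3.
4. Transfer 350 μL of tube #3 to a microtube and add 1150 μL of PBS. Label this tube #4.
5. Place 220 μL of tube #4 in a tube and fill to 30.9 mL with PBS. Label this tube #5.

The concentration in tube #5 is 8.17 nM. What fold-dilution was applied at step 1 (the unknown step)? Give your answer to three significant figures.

Step 1: unknown factor x
Step 2: 25-fold → factor 25
Step 3: 0.65 mL + 2800 μL = 3.45 mL total → factor 3.45/0.65 = 5.3077
Step 4: 350 μL + 1150 μL = 1500 μL total → factor 1500/350 = 4.2857
Step 5: 220 μL brought to 30.9 mL → factor 30900/220 = 140.45
Product of known-step factors = 79874
Overall factor = 5.00 mM / (8.17 nM) = 6.12 × 10^5
x = 6.12 × 10^5 / 79874 = 7.66

7.66-fold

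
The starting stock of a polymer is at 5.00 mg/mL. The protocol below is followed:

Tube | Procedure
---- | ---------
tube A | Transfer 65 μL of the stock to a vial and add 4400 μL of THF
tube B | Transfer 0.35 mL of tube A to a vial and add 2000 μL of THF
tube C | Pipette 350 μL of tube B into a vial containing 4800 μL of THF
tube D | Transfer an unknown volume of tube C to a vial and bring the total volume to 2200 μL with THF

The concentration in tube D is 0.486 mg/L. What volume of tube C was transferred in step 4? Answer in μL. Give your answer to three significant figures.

Step 1: 65 μL + 4400 μL = 4465 μL total → factor 4465/65 = 68.692
Step 2: 0.35 mL + 2000 μL = 2.35 mL total → factor 2.35/0.35 = 6.7143
Step 3: 350 μL + 4800 μL = 5150 μL total → factor 5150/350 = 14.714
Step 4: v brought to 2200 μL → factor = 2200 μL/v
Product of known-step factors = 6786.5
Overall factor = 5.00 mg/mL / (0.486 mg/L) = 10288
Step-4 factor = 10288 / 6786.5 = 1.516
v = 2200 μL / 1.516 = 1.45 × 10^3 μL

1.45 × 10^3 μL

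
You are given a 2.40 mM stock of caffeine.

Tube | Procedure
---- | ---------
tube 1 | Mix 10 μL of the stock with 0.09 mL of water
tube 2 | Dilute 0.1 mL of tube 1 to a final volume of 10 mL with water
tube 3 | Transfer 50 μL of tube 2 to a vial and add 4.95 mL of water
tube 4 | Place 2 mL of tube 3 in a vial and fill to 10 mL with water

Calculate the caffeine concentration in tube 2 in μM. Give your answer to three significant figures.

2.40 μM

Step 1: 10 μL + 0.09 mL = 100 μL total → factor 100/10 = 10
Step 2: 0.1 mL brought to 10 mL → factor 10/0.1 = 100
Dilution factor through tube 2 = 10 × 100 = 1000
[tube 2] = 2.40 mM / 1000 = 0.002400 mM = 2.40 μM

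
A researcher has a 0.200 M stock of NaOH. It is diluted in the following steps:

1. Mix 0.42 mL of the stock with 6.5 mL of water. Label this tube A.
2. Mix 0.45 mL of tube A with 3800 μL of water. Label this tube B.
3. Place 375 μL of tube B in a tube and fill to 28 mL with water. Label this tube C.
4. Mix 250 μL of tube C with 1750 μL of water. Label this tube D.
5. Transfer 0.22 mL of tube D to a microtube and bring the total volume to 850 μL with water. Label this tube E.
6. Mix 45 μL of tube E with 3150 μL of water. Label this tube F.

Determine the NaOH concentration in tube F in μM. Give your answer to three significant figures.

Step 1: 0.42 mL + 6.5 mL = 6.92 mL total → factor 6.92/0.42 = 16.476
Step 2: 0.45 mL + 3800 μL = 4.25 mL total → factor 4.25/0.45 = 9.4444
Step 3: 375 μL brought to 28 mL → factor 28000/375 = 74.667
Step 4: 250 μL + 1750 μL = 2000 μL total → factor 2000/250 = 8
Step 5: 0.22 mL brought to 850 μL → factor 0.85/0.22 = 3.8636
Step 6: 45 μL + 3150 μL = 3195 μL total → factor 3195/45 = 71
Overall dilution factor = 16.476 × 9.4444 × 74.667 × 8 × 3.8636 × 71 = 2.5498 × 10^7
Final = 0.200 M / 2.5498 × 10^7 = 7.844 × 10^-9 M = 0.00784 μM

0.00784 μM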